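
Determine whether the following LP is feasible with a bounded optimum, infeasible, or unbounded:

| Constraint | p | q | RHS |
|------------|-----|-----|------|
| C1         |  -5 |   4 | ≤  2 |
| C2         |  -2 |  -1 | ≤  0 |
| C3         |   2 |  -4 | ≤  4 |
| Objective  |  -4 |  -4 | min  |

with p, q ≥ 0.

Unbounded (objective can decrease without bound)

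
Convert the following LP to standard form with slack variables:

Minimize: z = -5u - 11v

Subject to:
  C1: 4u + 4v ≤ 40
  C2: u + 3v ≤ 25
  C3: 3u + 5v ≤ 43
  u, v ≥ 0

min z = -5u - 11v

s.t.
  4u + 4v + s1 = 40
  u + 3v + s2 = 25
  3u + 5v + s3 = 43
  u, v, s1, s2, s3 ≥ 0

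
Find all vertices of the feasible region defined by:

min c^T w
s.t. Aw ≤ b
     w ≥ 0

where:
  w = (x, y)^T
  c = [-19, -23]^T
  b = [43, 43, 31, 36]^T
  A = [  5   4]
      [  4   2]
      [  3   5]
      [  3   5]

(0, 0), (8.6, 0), (7, 2), (0, 6.2)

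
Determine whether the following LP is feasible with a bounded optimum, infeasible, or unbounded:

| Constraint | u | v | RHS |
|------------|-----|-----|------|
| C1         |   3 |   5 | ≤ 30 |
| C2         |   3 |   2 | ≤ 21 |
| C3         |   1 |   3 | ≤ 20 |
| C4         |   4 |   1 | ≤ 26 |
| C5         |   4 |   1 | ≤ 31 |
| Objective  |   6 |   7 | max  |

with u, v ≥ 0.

Feasible with a bounded optimal solution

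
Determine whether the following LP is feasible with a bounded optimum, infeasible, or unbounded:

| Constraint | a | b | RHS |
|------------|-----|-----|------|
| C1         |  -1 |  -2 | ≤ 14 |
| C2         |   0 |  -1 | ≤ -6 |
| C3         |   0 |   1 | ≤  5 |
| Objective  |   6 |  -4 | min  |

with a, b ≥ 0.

Infeasible (no feasible solution exists)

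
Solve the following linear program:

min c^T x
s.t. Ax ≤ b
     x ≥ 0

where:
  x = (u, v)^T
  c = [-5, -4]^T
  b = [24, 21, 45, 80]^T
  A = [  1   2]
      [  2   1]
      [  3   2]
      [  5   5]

Evaluate the objective at each vertex of the feasible region:
  z(0, 0) = 0
  z(10.5, 0) = -52.5
  z(6, 9) = -66  ←
  z(0, 12) = -48
The minimum is at u = 6, v = 9.

u = 6, v = 9, z = -66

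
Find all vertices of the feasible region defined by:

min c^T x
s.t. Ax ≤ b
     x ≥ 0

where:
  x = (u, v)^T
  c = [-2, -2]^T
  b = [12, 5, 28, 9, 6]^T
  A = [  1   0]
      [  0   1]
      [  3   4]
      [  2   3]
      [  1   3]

(0, 0), (4.5, 0), (3, 1), (0, 2)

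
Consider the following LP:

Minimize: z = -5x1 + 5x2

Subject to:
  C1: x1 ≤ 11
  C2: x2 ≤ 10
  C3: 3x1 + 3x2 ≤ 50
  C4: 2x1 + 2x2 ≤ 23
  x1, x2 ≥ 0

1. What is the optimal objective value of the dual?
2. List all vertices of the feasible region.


1. -55
2. (0, 0), (11, 0), (11, 0.5), (1.5, 10), (0, 10)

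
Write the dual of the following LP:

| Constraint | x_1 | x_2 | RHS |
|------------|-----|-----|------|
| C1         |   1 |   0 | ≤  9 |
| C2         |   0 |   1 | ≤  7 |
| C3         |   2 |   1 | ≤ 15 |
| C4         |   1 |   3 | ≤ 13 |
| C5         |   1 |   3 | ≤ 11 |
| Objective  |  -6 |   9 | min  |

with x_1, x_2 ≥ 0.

Primal min cᵀx s.t. Ax ≤ b, x ≥ 0  →  Dual max −bᵀy s.t. Aᵀy ≥ −c, y ≥ 0.

Maximize: z = -9y1 - 7y2 - 15y3 - 13y4 - 11y5

Subject to:
  y1 + 2y3 + y4 + y5 ≥ 6
  y2 + y3 + 3y4 + 3y5 ≥ -9
  y1, y2, y3, y4, y5 ≥ 0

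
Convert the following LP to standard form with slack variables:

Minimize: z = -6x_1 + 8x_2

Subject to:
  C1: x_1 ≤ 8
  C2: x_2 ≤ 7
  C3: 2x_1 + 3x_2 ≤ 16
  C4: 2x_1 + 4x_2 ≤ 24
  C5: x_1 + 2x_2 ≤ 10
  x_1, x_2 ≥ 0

min z = -6x_1 + 8x_2

s.t.
  x_1 + s1 = 8
  x_2 + s2 = 7
  2x_1 + 3x_2 + s3 = 16
  2x_1 + 4x_2 + s4 = 24
  x_1 + 2x_2 + s5 = 10
  x_1, x_2, s1, s2, s3, s4, s5 ≥ 0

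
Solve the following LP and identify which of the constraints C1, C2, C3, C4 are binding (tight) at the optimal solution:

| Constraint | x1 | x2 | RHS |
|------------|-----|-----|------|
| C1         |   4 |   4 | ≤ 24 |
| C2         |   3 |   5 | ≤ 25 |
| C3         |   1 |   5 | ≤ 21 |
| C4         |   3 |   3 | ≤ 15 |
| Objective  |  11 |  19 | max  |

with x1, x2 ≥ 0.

At x1 = 1, x2 = 4, compute slack b - a·x for each constraint:
  C1: 24 − 20 = 4  (slack)
  C2: 25 − 23 = 2  (slack)
  C3: 21 − 21 = 0  (binding)
  C4: 15 − 15 = 0  (binding)

Optimal: x1 = 1, x2 = 4
Binding: C3, C4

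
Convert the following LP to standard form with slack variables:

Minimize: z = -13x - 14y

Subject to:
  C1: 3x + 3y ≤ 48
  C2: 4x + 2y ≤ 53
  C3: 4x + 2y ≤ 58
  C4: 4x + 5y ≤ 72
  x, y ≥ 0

min z = -13x - 14y

s.t.
  3x + 3y + s1 = 48
  4x + 2y + s2 = 53
  4x + 2y + s3 = 58
  4x + 5y + s4 = 72
  x, y, s1, s2, s3, s4 ≥ 0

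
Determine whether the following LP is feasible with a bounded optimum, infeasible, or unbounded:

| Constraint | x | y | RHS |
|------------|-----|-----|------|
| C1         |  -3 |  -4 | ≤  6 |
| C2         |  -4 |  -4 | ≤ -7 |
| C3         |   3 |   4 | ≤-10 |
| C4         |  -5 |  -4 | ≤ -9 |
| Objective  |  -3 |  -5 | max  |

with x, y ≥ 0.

Infeasible (no feasible solution exists)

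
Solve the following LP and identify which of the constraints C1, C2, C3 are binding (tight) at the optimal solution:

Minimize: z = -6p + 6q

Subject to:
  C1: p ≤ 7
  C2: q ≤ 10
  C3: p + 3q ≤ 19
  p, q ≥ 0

At p = 7, q = 0, compute slack b - a·x for each constraint:
  C1: 7 − 7 = 0  (binding)
  C2: 10 − 0 = 10  (slack)
  C3: 19 − 7 = 12  (slack)

Optimal: p = 7, q = 0
Binding: C1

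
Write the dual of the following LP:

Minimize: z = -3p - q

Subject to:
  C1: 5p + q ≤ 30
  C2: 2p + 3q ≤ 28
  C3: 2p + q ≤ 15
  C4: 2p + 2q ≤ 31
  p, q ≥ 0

Primal min cᵀx s.t. Ax ≤ b, x ≥ 0  →  Dual max −bᵀy s.t. Aᵀy ≥ −c, y ≥ 0.

Maximize: z = -30y1 - 28y2 - 15y3 - 31y4

Subject to:
  5y1 + 2y2 + 2y3 + 2y4 ≥ 3
  y1 + 3y2 + y3 + 2y4 ≥ 1
  y1, y2, y3, y4 ≥ 0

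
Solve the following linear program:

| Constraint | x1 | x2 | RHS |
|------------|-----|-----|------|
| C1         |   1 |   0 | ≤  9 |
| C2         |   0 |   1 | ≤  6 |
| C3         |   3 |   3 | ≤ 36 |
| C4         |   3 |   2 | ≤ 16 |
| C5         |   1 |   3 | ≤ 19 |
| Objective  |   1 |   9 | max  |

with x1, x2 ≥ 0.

Evaluate the objective at each vertex of the feasible region:
  z(0, 0) = 0
  z(5.333, 0) = 5.333
  z(1.429, 5.857) = 54.14
  z(1, 6) = 55  ←
  z(0, 6) = 54
The maximum is at x1 = 1, x2 = 6.

x1 = 1, x2 = 6, z = 55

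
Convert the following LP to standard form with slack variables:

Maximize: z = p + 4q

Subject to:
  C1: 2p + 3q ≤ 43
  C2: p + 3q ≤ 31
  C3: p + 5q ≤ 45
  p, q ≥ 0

max z = p + 4q

s.t.
  2p + 3q + s1 = 43
  p + 3q + s2 = 31
  p + 5q + s3 = 45
  p, q, s1, s2, s3 ≥ 0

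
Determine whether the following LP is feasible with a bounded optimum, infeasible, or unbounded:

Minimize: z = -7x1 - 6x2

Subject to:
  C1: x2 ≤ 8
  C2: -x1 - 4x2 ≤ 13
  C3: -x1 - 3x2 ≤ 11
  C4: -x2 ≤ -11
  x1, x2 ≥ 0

Infeasible (no feasible solution exists)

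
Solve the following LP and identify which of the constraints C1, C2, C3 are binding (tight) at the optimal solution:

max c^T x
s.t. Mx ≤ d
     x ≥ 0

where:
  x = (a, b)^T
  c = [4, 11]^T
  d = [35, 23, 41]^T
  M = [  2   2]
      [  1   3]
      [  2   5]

At a = 8, b = 5, compute slack b - a·x for each constraint:
  C1: 35 − 26 = 9  (slack)
  C2: 23 − 23 = 0  (binding)
  C3: 41 − 41 = 0  (binding)

Optimal: a = 8, b = 5
Binding: C2, C3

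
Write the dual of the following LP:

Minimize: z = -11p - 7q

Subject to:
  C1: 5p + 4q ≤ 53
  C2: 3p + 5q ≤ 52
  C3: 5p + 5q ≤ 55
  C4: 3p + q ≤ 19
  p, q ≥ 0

Primal min cᵀx s.t. Ax ≤ b, x ≥ 0  →  Dual max −bᵀy s.t. Aᵀy ≥ −c, y ≥ 0.

Maximize: z = -53y1 - 52y2 - 55y3 - 19y4

Subject to:
  5y1 + 3y2 + 5y3 + 3y4 ≥ 11
  4y1 + 5y2 + 5y3 + y4 ≥ 7
  y1, y2, y3, y4 ≥ 0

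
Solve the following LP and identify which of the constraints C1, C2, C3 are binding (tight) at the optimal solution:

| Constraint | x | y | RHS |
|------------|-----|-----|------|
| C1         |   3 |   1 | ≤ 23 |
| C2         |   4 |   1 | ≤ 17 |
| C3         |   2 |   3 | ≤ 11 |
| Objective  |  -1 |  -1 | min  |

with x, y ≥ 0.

At x = 4, y = 1, compute slack b - a·x for each constraint:
  C1: 23 − 13 = 10  (slack)
  C2: 17 − 17 = 0  (binding)
  C3: 11 − 11 = 0  (binding)

Optimal: x = 4, y = 1
Binding: C2, C3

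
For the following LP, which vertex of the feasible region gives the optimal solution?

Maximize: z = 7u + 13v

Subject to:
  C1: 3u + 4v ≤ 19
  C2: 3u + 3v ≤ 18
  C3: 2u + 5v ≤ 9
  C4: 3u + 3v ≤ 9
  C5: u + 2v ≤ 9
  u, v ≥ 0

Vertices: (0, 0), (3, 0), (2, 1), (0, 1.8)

Evaluate the objective at each vertex of the feasible region:
  z(0, 0) = 0
  z(3, 0) = 21
  z(2, 1) = 27  ←
  z(0, 1.8) = 23.4
The maximum is at u = 2, v = 1.

(2, 1)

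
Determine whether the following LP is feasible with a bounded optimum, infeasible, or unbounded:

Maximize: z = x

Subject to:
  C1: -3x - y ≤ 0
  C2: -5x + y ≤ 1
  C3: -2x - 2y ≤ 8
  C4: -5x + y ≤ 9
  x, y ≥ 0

Unbounded (objective can increase without bound)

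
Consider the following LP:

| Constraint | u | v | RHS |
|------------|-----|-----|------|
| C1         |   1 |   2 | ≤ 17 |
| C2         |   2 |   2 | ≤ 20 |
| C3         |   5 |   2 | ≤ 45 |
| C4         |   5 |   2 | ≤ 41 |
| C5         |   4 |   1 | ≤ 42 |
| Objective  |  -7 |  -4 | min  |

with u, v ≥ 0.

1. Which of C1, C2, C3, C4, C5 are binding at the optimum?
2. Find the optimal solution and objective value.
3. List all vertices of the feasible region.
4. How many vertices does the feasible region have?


1. C2, C4
2. u = 7, v = 3, z = -61
3. (0, 0), (8.2, 0), (7, 3), (3, 7), (0, 8.5)
4. 5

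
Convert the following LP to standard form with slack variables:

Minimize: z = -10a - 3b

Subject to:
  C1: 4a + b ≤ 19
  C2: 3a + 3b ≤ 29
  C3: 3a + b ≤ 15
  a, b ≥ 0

min z = -10a - 3b

s.t.
  4a + b + s1 = 19
  3a + 3b + s2 = 29
  3a + b + s3 = 15
  a, b, s1, s2, s3 ≥ 0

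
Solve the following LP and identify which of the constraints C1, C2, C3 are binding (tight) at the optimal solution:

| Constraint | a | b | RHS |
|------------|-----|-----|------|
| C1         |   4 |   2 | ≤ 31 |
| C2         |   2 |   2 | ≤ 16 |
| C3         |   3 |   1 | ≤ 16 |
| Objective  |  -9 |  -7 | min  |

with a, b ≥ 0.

At a = 4, b = 4, compute slack b - a·x for each constraint:
  C1: 31 − 24 = 7  (slack)
  C2: 16 − 16 = 0  (binding)
  C3: 16 − 16 = 0  (binding)

Optimal: a = 4, b = 4
Binding: C2, C3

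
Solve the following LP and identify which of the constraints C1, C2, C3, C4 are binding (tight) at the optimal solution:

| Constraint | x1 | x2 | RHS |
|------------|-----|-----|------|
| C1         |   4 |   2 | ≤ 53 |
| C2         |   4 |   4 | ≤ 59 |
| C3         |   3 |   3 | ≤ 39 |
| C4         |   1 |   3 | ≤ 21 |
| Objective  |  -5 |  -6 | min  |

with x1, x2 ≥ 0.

At x1 = 9, x2 = 4, compute slack b - a·x for each constraint:
  C1: 53 − 44 = 9  (slack)
  C2: 59 − 52 = 7  (slack)
  C3: 39 − 39 = 0  (binding)
  C4: 21 − 21 = 0  (binding)

Optimal: x1 = 9, x2 = 4
Binding: C3, C4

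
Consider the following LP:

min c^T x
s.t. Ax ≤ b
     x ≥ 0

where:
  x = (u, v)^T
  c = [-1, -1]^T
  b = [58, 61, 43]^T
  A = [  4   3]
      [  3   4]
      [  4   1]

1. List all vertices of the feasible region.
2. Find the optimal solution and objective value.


1. (0, 0), (10.75, 0), (8.875, 7.5), (7, 10), (0, 15.25)
2. u = 7, v = 10, z = -17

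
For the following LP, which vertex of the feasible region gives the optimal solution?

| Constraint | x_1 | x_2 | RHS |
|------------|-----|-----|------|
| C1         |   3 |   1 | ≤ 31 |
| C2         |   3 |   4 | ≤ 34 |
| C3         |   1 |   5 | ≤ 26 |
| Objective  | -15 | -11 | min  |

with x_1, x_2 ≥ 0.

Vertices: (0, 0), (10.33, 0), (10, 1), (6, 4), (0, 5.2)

Evaluate the objective at each vertex of the feasible region:
  z(0, 0) = 0
  z(10.33, 0) = -155
  z(10, 1) = -161  ←
  z(6, 4) = -134
  z(0, 5.2) = -57.2
The minimum is at x_1 = 10, x_2 = 1.

(10, 1)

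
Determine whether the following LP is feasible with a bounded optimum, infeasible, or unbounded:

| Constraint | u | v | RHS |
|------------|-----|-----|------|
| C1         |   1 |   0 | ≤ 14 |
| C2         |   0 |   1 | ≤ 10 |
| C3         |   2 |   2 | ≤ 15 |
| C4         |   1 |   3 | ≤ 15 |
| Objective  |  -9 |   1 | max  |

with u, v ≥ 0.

Feasible with a bounded optimal solution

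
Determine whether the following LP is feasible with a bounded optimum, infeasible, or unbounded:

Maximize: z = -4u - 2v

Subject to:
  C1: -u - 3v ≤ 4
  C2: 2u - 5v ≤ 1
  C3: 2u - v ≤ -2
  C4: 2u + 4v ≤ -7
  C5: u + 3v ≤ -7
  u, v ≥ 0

Infeasible (no feasible solution exists)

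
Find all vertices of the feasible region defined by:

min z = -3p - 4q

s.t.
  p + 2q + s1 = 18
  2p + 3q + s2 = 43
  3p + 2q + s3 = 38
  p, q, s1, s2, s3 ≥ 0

(0, 0), (12.67, 0), (10, 4), (0, 9)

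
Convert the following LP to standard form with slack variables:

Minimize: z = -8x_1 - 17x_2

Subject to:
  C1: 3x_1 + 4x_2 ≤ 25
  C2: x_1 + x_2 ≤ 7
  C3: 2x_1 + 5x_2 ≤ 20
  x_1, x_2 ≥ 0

min z = -8x_1 - 17x_2

s.t.
  3x_1 + 4x_2 + s1 = 25
  x_1 + x_2 + s2 = 7
  2x_1 + 5x_2 + s3 = 20
  x_1, x_2, s1, s2, s3 ≥ 0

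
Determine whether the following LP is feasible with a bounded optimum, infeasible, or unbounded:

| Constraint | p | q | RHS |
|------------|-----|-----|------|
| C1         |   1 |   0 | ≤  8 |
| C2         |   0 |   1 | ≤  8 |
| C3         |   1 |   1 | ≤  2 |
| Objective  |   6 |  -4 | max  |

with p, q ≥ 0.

Feasible with a bounded optimal solution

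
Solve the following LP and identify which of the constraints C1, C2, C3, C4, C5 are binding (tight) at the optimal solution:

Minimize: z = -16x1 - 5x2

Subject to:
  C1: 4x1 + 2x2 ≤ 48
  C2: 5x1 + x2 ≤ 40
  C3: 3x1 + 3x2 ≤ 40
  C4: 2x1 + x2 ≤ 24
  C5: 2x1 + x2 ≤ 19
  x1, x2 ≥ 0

At x1 = 7, x2 = 5, compute slack b - a·x for each constraint:
  C1: 48 − 38 = 10  (slack)
  C2: 40 − 40 = 0  (binding)
  C3: 40 − 36 = 4  (slack)
  C4: 24 − 19 = 5  (slack)
  C5: 19 − 19 = 0  (binding)

Optimal: x1 = 7, x2 = 5
Binding: C2, C5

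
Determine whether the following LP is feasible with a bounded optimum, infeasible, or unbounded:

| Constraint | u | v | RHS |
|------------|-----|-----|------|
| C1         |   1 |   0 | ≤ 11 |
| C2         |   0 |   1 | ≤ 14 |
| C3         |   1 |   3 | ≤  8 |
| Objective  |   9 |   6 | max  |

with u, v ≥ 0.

Feasible with a bounded optimal solution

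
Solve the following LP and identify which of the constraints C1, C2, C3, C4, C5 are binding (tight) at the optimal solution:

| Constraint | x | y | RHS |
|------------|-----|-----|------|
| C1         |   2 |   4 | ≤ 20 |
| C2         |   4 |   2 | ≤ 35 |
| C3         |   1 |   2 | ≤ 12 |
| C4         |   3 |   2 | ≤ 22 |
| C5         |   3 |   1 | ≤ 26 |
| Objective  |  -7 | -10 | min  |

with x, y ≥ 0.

At x = 6, y = 2, compute slack b - a·x for each constraint:
  C1: 20 − 20 = 0  (binding)
  C2: 35 − 28 = 7  (slack)
  C3: 12 − 10 = 2  (slack)
  C4: 22 − 22 = 0  (binding)
  C5: 26 − 20 = 6  (slack)

Optimal: x = 6, y = 2
Binding: C1, C4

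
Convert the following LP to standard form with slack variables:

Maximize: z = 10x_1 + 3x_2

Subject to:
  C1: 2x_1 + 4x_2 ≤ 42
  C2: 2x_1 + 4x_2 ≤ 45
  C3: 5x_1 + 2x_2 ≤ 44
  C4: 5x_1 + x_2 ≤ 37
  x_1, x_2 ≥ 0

max z = 10x_1 + 3x_2

s.t.
  2x_1 + 4x_2 + s1 = 42
  2x_1 + 4x_2 + s2 = 45
  5x_1 + 2x_2 + s3 = 44
  5x_1 + x_2 + s4 = 37
  x_1, x_2, s1, s2, s3, s4 ≥ 0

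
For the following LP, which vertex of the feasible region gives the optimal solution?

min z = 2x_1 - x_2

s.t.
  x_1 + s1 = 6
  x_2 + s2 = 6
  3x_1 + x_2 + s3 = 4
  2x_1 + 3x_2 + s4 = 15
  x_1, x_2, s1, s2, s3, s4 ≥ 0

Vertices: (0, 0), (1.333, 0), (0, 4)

Evaluate the objective at each vertex of the feasible region:
  z(0, 0) = 0
  z(1.333, 0) = 2.667
  z(0, 4) = -4  ←
The minimum is at x_1 = 0, x_2 = 4.

(0, 4)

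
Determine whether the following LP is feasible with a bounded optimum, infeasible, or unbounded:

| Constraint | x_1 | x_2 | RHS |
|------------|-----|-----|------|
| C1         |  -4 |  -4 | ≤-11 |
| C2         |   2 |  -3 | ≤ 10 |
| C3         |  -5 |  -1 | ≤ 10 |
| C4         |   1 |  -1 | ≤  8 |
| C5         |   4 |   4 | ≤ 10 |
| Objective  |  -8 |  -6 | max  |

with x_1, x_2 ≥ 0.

Infeasible (no feasible solution exists)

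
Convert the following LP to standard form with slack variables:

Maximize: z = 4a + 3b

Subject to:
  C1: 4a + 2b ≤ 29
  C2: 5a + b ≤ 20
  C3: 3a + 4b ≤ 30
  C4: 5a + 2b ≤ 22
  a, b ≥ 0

max z = 4a + 3b

s.t.
  4a + 2b + s1 = 29
  5a + b + s2 = 20
  3a + 4b + s3 = 30
  5a + 2b + s4 = 22
  a, b, s1, s2, s3, s4 ≥ 0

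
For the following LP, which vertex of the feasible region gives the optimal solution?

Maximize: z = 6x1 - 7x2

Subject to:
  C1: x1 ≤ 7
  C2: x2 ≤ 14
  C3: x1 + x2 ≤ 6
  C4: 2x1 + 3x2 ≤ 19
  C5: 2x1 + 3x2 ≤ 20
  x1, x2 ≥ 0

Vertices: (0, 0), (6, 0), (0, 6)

Evaluate the objective at each vertex of the feasible region:
  z(0, 0) = 0
  z(6, 0) = 36  ←
  z(0, 6) = -42
The maximum is at x1 = 6, x2 = 0.

(6, 0)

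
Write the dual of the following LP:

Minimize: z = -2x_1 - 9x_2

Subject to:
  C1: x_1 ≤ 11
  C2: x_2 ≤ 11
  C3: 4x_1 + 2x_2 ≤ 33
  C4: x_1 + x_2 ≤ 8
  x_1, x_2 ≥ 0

Primal min cᵀx s.t. Ax ≤ b, x ≥ 0  →  Dual max −bᵀy s.t. Aᵀy ≥ −c, y ≥ 0.

Maximize: z = -11y1 - 11y2 - 33y3 - 8y4

Subject to:
  y1 + 4y3 + y4 ≥ 2
  y2 + 2y3 + y4 ≥ 9
  y1, y2, y3, y4 ≥ 0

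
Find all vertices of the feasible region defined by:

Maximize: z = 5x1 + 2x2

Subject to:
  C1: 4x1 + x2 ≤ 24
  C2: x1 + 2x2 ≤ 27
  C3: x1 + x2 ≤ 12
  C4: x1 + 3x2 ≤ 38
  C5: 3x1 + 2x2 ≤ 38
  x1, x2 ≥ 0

(0, 0), (6, 0), (4, 8), (0, 12)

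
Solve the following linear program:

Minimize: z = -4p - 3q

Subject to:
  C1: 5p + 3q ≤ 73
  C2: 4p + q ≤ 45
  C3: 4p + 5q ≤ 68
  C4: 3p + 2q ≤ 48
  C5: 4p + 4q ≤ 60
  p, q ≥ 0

Evaluate the objective at each vertex of the feasible region:
  z(0, 0) = 0
  z(11.25, 0) = -45
  z(10, 5) = -55  ←
  z(7, 8) = -52
  z(0, 13.6) = -40.8
The minimum is at p = 10, q = 5.

p = 10, q = 5, z = -55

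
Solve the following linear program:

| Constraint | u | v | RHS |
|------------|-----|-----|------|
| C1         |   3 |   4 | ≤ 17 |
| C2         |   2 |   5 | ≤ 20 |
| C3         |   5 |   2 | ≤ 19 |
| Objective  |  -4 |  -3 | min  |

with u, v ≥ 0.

Evaluate the objective at each vertex of the feasible region:
  z(0, 0) = 0
  z(3.8, 0) = -15.2
  z(3, 2) = -18  ←
  z(0.7143, 3.714) = -14
  z(0, 4) = -12
The minimum is at u = 3, v = 2.

u = 3, v = 2, z = -18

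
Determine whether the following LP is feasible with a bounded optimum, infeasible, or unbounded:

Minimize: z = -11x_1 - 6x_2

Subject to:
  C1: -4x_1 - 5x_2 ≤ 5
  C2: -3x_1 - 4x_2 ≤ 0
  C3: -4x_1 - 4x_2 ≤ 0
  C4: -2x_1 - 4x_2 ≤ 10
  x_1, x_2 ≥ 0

Unbounded (objective can decrease without bound)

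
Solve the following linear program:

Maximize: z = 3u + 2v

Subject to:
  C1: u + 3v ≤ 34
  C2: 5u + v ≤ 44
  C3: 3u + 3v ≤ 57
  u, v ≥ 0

Evaluate the objective at each vertex of the feasible region:
  z(0, 0) = 0
  z(8.8, 0) = 26.4
  z(7, 9) = 39  ←
  z(0, 11.33) = 22.67
The maximum is at u = 7, v = 9.

u = 7, v = 9, z = 39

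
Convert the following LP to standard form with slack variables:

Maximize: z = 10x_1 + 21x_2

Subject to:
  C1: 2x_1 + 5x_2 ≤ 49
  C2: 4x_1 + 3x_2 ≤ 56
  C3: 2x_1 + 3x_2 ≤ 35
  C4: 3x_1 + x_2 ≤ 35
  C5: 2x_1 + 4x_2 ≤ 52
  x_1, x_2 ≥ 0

max z = 10x_1 + 21x_2

s.t.
  2x_1 + 5x_2 + s1 = 49
  4x_1 + 3x_2 + s2 = 56
  2x_1 + 3x_2 + s3 = 35
  3x_1 + x_2 + s4 = 35
  2x_1 + 4x_2 + s5 = 52
  x_1, x_2, s1, s2, s3, s4, s5 ≥ 0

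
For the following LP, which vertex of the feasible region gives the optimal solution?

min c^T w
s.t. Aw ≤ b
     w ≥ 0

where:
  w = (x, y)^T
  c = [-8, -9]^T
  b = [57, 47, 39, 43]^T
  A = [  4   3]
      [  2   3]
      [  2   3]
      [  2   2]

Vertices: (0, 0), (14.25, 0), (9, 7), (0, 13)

Evaluate the objective at each vertex of the feasible region:
  z(0, 0) = 0
  z(14.25, 0) = -114
  z(9, 7) = -135  ←
  z(0, 13) = -117
The minimum is at x = 9, y = 7.

(9, 7)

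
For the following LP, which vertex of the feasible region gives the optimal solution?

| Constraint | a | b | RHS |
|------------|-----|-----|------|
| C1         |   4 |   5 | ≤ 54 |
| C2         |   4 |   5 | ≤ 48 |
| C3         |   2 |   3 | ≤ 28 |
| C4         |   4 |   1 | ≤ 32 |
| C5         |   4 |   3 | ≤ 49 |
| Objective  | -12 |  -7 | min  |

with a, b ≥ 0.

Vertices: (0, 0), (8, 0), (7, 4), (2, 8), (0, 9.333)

Evaluate the objective at each vertex of the feasible region:
  z(0, 0) = 0
  z(8, 0) = -96
  z(7, 4) = -112  ←
  z(2, 8) = -80
  z(0, 9.333) = -65.33
The minimum is at a = 7, b = 4.

(7, 4)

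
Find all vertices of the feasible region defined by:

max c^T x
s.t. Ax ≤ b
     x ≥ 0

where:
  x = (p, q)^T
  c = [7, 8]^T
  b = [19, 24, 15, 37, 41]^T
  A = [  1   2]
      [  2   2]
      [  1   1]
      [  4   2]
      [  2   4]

(0, 0), (9.25, 0), (6.5, 5.5), (5, 7), (0, 9.5)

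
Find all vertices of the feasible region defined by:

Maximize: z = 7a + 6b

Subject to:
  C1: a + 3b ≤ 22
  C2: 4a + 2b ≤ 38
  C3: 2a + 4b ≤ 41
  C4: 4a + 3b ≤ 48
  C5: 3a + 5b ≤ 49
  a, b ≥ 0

(0, 0), (9.5, 0), (7, 5), (0, 7.333)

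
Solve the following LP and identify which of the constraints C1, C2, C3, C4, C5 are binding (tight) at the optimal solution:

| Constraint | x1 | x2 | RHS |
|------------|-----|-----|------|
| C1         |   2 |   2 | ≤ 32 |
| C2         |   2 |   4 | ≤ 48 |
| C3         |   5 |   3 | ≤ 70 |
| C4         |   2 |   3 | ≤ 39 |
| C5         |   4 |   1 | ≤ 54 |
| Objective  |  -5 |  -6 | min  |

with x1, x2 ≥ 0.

At x1 = 9, x2 = 7, compute slack b - a·x for each constraint:
  C1: 32 − 32 = 0  (binding)
  C2: 48 − 46 = 2  (slack)
  C3: 70 − 66 = 4  (slack)
  C4: 39 − 39 = 0  (binding)
  C5: 54 − 43 = 11  (slack)

Optimal: x1 = 9, x2 = 7
Binding: C1, C4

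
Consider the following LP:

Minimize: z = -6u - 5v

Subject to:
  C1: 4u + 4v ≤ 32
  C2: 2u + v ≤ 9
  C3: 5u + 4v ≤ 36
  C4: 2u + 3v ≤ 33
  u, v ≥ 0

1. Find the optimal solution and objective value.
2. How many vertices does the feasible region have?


1. u = 1, v = 7, z = -41
2. 4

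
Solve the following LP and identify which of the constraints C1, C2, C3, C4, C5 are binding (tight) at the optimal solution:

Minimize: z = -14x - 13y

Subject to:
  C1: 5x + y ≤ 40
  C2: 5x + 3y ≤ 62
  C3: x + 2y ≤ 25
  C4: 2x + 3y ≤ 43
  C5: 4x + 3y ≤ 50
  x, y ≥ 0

At x = 5, y = 10, compute slack b - a·x for each constraint:
  C1: 40 − 35 = 5  (slack)
  C2: 62 − 55 = 7  (slack)
  C3: 25 − 25 = 0  (binding)
  C4: 43 − 40 = 3  (slack)
  C5: 50 − 50 = 0  (binding)

Optimal: x = 5, y = 10
Binding: C3, C5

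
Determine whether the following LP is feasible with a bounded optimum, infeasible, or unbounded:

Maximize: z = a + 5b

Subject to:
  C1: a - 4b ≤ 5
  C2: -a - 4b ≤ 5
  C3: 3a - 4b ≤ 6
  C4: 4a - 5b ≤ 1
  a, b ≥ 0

Unbounded (objective can increase without bound)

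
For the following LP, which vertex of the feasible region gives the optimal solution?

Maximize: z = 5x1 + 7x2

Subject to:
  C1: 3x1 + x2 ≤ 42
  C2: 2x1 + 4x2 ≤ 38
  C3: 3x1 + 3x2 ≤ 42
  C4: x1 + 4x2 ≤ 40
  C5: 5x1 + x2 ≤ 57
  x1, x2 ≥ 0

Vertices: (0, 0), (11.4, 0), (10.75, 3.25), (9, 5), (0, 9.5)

Evaluate the objective at each vertex of the feasible region:
  z(0, 0) = 0
  z(11.4, 0) = 57
  z(10.75, 3.25) = 76.5
  z(9, 5) = 80  ←
  z(0, 9.5) = 66.5
The maximum is at x1 = 9, x2 = 5.

(9, 5)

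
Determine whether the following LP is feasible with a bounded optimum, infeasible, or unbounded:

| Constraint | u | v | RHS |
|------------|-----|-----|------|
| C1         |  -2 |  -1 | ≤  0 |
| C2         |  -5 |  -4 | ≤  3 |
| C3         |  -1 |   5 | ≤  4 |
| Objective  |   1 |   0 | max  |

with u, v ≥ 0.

Unbounded (objective can increase without bound)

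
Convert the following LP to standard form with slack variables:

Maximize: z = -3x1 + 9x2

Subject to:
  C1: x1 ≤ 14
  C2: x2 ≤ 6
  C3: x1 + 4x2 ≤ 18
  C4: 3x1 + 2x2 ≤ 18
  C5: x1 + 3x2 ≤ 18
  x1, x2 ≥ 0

max z = -3x1 + 9x2

s.t.
  x1 + s1 = 14
  x2 + s2 = 6
  x1 + 4x2 + s3 = 18
  3x1 + 2x2 + s4 = 18
  x1 + 3x2 + s5 = 18
  x1, x2, s1, s2, s3, s4, s5 ≥ 0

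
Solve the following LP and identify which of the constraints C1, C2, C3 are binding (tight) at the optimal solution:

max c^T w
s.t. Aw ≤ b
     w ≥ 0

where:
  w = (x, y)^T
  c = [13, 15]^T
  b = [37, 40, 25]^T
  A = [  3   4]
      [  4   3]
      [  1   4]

At x = 7, y = 4, compute slack b - a·x for each constraint:
  C1: 37 − 37 = 0  (binding)
  C2: 40 − 40 = 0  (binding)
  C3: 25 − 23 = 2  (slack)

Optimal: x = 7, y = 4
Binding: C1, C2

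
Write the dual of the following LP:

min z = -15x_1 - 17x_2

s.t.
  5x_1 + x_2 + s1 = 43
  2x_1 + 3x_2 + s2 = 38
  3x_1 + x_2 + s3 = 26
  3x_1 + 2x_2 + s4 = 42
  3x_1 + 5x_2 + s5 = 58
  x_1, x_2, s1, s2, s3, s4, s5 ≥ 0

Primal min cᵀx s.t. Ax ≤ b, x ≥ 0  →  Dual max −bᵀy s.t. Aᵀy ≥ −c, y ≥ 0.

Maximize: z = -43y1 - 38y2 - 26y3 - 42y4 - 58y5

Subject to:
  5y1 + 2y2 + 3y3 + 3y4 + 3y5 ≥ 15
  y1 + 3y2 + y3 + 2y4 + 5y5 ≥ 17
  y1, y2, y3, y4, y5 ≥ 0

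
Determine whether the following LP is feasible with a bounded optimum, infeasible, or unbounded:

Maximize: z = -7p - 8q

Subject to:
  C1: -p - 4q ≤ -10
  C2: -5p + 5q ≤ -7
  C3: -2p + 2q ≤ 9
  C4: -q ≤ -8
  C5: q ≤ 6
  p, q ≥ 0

Infeasible (no feasible solution exists)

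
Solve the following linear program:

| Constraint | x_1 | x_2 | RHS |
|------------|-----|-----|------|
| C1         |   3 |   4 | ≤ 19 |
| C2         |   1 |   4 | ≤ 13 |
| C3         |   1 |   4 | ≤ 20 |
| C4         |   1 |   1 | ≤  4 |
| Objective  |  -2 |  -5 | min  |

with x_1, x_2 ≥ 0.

Evaluate the objective at each vertex of the feasible region:
  z(0, 0) = 0
  z(4, 0) = -8
  z(1, 3) = -17  ←
  z(0, 3.25) = -16.25
The minimum is at x_1 = 1, x_2 = 3.

x_1 = 1, x_2 = 3, z = -17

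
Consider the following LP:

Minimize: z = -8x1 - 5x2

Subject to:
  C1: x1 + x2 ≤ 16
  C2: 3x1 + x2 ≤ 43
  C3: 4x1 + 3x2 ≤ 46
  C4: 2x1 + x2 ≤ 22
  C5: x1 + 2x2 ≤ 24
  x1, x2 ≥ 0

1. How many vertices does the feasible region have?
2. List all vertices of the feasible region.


1. 5
2. (0, 0), (11, 0), (10, 2), (4, 10), (0, 12)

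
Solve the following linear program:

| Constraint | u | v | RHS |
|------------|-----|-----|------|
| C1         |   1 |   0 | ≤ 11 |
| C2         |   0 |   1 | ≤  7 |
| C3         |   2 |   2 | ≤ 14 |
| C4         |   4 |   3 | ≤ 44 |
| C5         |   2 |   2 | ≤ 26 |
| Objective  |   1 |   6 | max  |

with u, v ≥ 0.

Evaluate the objective at each vertex of the feasible region:
  z(0, 0) = 0
  z(7, 0) = 7
  z(0, 7) = 42  ←
The maximum is at u = 0, v = 7.

u = 0, v = 7, z = 42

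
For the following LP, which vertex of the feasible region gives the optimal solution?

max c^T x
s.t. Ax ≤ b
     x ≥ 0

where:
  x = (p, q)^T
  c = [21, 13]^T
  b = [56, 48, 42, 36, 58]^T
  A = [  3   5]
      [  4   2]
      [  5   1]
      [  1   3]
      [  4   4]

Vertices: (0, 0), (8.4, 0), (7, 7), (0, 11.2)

Evaluate the objective at each vertex of the feasible region:
  z(0, 0) = 0
  z(8.4, 0) = 176.4
  z(7, 7) = 238  ←
  z(0, 11.2) = 145.6
The maximum is at p = 7, q = 7.

(7, 7)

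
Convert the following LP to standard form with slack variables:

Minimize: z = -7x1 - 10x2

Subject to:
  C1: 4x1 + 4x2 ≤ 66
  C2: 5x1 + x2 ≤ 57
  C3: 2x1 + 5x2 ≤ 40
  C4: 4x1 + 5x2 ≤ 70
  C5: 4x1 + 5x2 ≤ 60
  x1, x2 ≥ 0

min z = -7x1 - 10x2

s.t.
  4x1 + 4x2 + s1 = 66
  5x1 + x2 + s2 = 57
  2x1 + 5x2 + s3 = 40
  4x1 + 5x2 + s4 = 70
  4x1 + 5x2 + s5 = 60
  x1, x2, s1, s2, s3, s4, s5 ≥ 0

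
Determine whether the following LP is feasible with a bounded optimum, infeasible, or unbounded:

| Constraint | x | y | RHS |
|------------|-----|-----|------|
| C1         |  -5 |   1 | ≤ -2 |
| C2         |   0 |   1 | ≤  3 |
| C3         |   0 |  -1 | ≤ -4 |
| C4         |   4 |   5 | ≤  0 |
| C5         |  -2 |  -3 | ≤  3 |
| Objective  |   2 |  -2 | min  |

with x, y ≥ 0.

Infeasible (no feasible solution exists)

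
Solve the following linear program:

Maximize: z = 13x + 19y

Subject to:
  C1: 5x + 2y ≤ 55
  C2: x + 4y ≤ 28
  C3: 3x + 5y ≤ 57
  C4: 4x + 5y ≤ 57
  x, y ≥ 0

Evaluate the objective at each vertex of the feasible region:
  z(0, 0) = 0
  z(11, 0) = 143
  z(9.471, 3.824) = 195.8
  z(8, 5) = 199  ←
  z(0, 7) = 133
The maximum is at x = 8, y = 5.

x = 8, y = 5, z = 199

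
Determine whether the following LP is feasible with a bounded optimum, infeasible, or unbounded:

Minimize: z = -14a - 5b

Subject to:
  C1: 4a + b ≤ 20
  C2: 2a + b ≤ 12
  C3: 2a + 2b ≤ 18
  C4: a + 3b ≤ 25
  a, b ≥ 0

Feasible with a bounded optimal solution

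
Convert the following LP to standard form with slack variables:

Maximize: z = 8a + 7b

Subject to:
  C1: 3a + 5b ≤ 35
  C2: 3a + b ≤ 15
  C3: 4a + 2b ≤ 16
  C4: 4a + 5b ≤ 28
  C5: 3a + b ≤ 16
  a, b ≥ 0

max z = 8a + 7b

s.t.
  3a + 5b + s1 = 35
  3a + b + s2 = 15
  4a + 2b + s3 = 16
  4a + 5b + s4 = 28
  3a + b + s5 = 16
  a, b, s1, s2, s3, s4, s5 ≥ 0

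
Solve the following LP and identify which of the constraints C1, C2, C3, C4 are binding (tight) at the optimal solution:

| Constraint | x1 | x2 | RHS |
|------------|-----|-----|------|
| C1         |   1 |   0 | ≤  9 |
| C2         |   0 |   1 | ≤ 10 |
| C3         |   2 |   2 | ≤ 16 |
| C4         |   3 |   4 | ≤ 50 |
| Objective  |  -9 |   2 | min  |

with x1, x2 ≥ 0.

At x1 = 8, x2 = 0, compute slack b - a·x for each constraint:
  C1: 9 − 8 = 1  (slack)
  C2: 10 − 0 = 10  (slack)
  C3: 16 − 16 = 0  (binding)
  C4: 50 − 24 = 26  (slack)

Optimal: x1 = 8, x2 = 0
Binding: C3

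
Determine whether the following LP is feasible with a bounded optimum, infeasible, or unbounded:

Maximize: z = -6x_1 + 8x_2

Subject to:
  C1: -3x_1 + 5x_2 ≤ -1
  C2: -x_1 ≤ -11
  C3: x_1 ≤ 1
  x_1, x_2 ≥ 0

Infeasible (no feasible solution exists)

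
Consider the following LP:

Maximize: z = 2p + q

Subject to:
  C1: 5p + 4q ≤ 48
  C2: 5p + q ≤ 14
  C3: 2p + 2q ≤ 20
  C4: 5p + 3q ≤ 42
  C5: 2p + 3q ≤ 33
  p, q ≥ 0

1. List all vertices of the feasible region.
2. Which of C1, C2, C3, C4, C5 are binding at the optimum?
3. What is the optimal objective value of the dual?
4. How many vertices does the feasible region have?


1. (0, 0), (2.8, 0), (1, 9), (0, 10)
2. C2, C3
3. 11
4. 4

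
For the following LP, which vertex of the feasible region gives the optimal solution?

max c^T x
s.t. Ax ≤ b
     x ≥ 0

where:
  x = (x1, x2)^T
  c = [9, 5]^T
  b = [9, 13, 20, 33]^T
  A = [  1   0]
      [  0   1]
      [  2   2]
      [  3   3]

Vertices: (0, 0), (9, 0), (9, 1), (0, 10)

Evaluate the objective at each vertex of the feasible region:
  z(0, 0) = 0
  z(9, 0) = 81
  z(9, 1) = 86  ←
  z(0, 10) = 50
The maximum is at x1 = 9, x2 = 1.

(9, 1)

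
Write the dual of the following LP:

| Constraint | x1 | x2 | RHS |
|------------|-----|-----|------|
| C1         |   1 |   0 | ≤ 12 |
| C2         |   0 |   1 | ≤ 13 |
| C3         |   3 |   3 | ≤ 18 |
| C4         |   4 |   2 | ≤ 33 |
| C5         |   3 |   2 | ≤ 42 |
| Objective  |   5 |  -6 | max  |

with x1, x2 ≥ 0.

Primal max cᵀx s.t. Ax ≤ b, x ≥ 0  →  Dual min bᵀy s.t. Aᵀy ≥ c, y ≥ 0.

Minimize: z = 12y1 + 13y2 + 18y3 + 33y4 + 42y5

Subject to:
  y1 + 3y3 + 4y4 + 3y5 ≥ 5
  y2 + 3y3 + 2y4 + 2y5 ≥ -6
  y1, y2, y3, y4, y5 ≥ 0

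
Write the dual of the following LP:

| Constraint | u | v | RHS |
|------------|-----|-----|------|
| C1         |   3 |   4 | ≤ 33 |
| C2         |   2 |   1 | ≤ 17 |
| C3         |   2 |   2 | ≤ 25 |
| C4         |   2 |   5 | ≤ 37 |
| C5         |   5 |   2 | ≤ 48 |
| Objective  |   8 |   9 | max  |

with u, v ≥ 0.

Primal max cᵀx s.t. Ax ≤ b, x ≥ 0  →  Dual min bᵀy s.t. Aᵀy ≥ c, y ≥ 0.

Minimize: z = 33y1 + 17y2 + 25y3 + 37y4 + 48y5

Subject to:
  3y1 + 2y2 + 2y3 + 2y4 + 5y5 ≥ 8
  4y1 + y2 + 2y3 + 5y4 + 2y5 ≥ 9
  y1, y2, y3, y4, y5 ≥ 0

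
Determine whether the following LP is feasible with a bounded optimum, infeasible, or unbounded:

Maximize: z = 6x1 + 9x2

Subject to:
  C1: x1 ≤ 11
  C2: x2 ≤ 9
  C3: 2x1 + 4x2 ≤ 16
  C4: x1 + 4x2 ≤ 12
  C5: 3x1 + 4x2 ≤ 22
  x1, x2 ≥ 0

Feasible with a bounded optimal solution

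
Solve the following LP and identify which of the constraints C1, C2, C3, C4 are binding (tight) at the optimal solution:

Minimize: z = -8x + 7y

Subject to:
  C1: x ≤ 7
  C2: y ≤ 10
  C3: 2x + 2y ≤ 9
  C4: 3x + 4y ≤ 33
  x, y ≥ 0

At x = 4.5, y = 0, compute slack b - a·x for each constraint:
  C1: 7 − 4.5 = 2.5  (slack)
  C2: 10 − 0 = 10  (slack)
  C3: 9 − 9 = 0  (binding)
  C4: 33 − 13.5 = 19.5  (slack)

Optimal: x = 4.5, y = 0
Binding: C3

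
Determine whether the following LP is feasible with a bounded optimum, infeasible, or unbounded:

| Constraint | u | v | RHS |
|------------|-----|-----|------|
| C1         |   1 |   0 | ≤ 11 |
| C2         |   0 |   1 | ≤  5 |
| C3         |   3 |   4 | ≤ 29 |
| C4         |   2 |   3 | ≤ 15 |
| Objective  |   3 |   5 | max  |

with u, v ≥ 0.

Feasible with a bounded optimal solution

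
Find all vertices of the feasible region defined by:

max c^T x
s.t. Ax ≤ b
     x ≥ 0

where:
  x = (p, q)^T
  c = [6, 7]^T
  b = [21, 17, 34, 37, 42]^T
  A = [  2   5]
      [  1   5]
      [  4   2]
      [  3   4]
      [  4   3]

(0, 0), (8.5, 0), (8, 1), (4, 2.6), (0, 3.4)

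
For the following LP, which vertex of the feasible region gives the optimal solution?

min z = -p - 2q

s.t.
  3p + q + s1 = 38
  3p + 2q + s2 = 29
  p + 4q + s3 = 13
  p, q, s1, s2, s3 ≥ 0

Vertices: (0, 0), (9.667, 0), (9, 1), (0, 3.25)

Evaluate the objective at each vertex of the feasible region:
  z(0, 0) = 0
  z(9.667, 0) = -9.667
  z(9, 1) = -11  ←
  z(0, 3.25) = -6.5
The minimum is at p = 9, q = 1.

(9, 1)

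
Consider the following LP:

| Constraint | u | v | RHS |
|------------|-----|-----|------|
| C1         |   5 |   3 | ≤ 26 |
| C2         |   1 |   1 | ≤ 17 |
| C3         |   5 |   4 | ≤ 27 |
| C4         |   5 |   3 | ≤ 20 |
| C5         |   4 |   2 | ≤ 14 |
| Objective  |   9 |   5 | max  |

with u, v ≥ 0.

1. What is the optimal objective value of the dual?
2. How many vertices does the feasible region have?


1. 34
2. 4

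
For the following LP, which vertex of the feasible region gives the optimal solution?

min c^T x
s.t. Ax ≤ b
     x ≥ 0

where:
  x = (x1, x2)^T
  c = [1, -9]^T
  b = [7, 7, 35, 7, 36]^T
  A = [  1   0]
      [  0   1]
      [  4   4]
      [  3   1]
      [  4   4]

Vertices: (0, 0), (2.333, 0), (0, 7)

Evaluate the objective at each vertex of the feasible region:
  z(0, 0) = 0
  z(2.333, 0) = 2.333
  z(0, 7) = -63  ←
The minimum is at x1 = 0, x2 = 7.

(0, 7)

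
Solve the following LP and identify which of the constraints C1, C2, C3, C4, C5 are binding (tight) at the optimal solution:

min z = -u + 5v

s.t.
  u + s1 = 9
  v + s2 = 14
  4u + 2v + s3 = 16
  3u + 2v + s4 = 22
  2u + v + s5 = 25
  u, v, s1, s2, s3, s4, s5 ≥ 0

At u = 4, v = 0, compute slack b - a·x for each constraint:
  C1: 9 − 4 = 5  (slack)
  C2: 14 − 0 = 14  (slack)
  C3: 16 − 16 = 0  (binding)
  C4: 22 − 12 = 10  (slack)
  C5: 25 − 8 = 17  (slack)

Optimal: u = 4, v = 0
Binding: C3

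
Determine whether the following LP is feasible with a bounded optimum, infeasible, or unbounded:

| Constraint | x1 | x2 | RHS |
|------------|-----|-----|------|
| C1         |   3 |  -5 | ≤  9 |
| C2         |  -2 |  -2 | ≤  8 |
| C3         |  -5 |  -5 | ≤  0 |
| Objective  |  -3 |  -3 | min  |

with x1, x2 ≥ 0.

Unbounded (objective can decrease without bound)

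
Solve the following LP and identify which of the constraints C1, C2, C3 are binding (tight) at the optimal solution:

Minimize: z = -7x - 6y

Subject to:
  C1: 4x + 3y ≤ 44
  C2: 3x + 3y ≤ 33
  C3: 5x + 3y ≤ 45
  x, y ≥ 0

At x = 6, y = 5, compute slack b - a·x for each constraint:
  C1: 44 − 39 = 5  (slack)
  C2: 33 − 33 = 0  (binding)
  C3: 45 − 45 = 0  (binding)

Optimal: x = 6, y = 5
Binding: C2, C3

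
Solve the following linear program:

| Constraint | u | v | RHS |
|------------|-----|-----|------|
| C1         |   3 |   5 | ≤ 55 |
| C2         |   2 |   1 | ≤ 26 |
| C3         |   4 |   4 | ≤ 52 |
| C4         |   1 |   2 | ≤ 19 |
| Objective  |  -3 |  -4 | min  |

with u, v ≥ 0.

Evaluate the objective at each vertex of the feasible region:
  z(0, 0) = 0
  z(13, 0) = -39
  z(7, 6) = -45  ←
  z(0, 9.5) = -38
The minimum is at u = 7, v = 6.

u = 7, v = 6, z = -45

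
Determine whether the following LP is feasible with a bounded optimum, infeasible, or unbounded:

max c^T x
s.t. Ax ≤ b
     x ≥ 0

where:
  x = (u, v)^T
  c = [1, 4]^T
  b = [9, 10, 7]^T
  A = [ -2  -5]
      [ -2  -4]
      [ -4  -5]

Unbounded (objective can increase without bound)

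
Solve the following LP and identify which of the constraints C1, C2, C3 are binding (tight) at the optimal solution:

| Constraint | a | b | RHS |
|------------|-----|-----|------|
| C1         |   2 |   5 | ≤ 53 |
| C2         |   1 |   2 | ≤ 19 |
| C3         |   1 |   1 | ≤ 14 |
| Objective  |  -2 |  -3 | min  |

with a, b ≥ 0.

At a = 9, b = 5, compute slack b - a·x for each constraint:
  C1: 53 − 43 = 10  (slack)
  C2: 19 − 19 = 0  (binding)
  C3: 14 − 14 = 0  (binding)

Optimal: a = 9, b = 5
Binding: C2, C3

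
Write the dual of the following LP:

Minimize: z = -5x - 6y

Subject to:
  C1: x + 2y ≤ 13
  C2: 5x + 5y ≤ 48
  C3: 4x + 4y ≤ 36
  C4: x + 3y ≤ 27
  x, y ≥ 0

Primal min cᵀx s.t. Ax ≤ b, x ≥ 0  →  Dual max −bᵀy s.t. Aᵀy ≥ −c, y ≥ 0.

Maximize: z = -13y1 - 48y2 - 36y3 - 27y4

Subject to:
  y1 + 5y2 + 4y3 + y4 ≥ 5
  2y1 + 5y2 + 4y3 + 3y4 ≥ 6
  y1, y2, y3, y4 ≥ 0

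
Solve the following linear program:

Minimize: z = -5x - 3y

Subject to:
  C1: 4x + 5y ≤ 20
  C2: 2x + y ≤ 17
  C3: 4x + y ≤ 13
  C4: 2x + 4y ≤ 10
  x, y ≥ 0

Evaluate the objective at each vertex of the feasible region:
  z(0, 0) = 0
  z(3.25, 0) = -16.25
  z(3, 1) = -18  ←
  z(0, 2.5) = -7.5
The minimum is at x = 3, y = 1.

x = 3, y = 1, z = -18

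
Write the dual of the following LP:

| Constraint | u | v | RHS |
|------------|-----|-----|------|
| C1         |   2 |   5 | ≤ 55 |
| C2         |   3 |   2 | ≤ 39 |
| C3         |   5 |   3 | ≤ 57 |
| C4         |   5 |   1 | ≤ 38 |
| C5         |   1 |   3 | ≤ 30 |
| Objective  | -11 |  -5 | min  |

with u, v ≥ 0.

Primal min cᵀx s.t. Ax ≤ b, x ≥ 0  →  Dual max −bᵀy s.t. Aᵀy ≥ −c, y ≥ 0.

Maximize: z = -55y1 - 39y2 - 57y3 - 38y4 - 30y5

Subject to:
  2y1 + 3y2 + 5y3 + 5y4 + y5 ≥ 11
  5y1 + 2y2 + 3y3 + y4 + 3y5 ≥ 5
  y1, y2, y3, y4, y5 ≥ 0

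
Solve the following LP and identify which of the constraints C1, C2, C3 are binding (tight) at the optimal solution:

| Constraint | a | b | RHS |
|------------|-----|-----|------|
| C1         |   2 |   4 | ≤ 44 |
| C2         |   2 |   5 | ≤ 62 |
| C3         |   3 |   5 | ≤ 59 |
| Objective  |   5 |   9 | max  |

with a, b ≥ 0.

At a = 8, b = 7, compute slack b - a·x for each constraint:
  C1: 44 − 44 = 0  (binding)
  C2: 62 − 51 = 11  (slack)
  C3: 59 − 59 = 0  (binding)

Optimal: a = 8, b = 7
Binding: C1, C3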